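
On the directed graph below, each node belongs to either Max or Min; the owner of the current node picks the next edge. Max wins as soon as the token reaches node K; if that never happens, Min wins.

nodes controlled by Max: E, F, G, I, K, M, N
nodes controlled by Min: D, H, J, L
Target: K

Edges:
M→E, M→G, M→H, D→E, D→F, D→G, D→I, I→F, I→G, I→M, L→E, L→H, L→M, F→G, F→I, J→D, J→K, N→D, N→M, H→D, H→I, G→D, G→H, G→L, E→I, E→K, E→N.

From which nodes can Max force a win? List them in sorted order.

A0 = {K}
A1: add {E} — E (Max) has E→K.
A2: add {M} — M (Max) has M→E.
A3: add {I, N} — I (Max) has I→M; N (Max) has N→M.
A4: add {F} — F (Max) has F→I.
A5 = A4; e.g. D (Min) can still go to G. Fixed point.
Max's winning region = {E, F, I, K, M, N}.

E, F, I, K, M, N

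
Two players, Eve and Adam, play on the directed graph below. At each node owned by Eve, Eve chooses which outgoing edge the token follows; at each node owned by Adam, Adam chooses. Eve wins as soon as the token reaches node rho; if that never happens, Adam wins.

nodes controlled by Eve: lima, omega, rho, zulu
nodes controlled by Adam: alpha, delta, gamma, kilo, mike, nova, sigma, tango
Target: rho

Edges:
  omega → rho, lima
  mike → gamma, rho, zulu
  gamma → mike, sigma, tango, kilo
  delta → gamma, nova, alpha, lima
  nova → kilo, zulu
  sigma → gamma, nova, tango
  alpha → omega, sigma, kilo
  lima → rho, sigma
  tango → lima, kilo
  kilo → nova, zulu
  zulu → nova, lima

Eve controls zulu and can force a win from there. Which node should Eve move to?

A0 = {rho}
A1: add {lima, omega} — omega (Eve) has omega→rho; lima (Eve) has lima→rho.
A2: add {zulu} — zulu (Eve) has zulu→lima.
A3 = A2; e.g. mike (Adam) can still go to gamma. Fixed point.
From zulu, successor lima is in the attractor (rank 1); the other successor nova is not.

lima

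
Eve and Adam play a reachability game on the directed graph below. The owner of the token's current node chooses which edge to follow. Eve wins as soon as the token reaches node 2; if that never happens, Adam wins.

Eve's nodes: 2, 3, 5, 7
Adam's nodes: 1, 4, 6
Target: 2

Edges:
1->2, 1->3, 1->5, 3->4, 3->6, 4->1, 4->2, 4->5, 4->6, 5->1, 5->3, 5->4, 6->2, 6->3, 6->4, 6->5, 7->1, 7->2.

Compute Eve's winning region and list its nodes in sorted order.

A0 = {2}
A1: add {7} — 7 (Eve) has 7→2.
A2 = A1; e.g. 1 (Adam) can still go to 3. Fixed point.
Eve's winning region = {2, 7}.

2, 7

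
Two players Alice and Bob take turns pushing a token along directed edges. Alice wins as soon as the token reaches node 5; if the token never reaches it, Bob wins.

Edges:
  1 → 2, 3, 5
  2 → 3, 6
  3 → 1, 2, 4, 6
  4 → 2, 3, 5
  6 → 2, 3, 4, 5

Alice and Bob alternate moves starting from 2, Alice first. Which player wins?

Bob

Track states (vertex, player-to-move).
A0 = {(5,Alice), (5,Bob)}
A1: add {(1,Alice), (4,Alice), (6,Alice)}.
A2 = A1; e.g. (1,Bob) stays out. (2,Alice) never enters ⇒ Bob avoids the target.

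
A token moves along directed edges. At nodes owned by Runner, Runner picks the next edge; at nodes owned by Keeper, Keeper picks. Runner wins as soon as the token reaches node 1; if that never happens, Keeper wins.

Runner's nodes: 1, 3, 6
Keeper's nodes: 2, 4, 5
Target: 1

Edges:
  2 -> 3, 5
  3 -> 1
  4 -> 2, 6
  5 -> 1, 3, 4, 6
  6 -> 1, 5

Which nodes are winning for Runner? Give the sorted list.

A0 = {1}
A1: add {3, 6} — 3 (Runner) has 3→1; 6 (Runner) has 6→1.
A2 = A1; e.g. 2 (Keeper) can still go to 5. Fixed point.
Runner's winning region = {1, 3, 6}.

1, 3, 6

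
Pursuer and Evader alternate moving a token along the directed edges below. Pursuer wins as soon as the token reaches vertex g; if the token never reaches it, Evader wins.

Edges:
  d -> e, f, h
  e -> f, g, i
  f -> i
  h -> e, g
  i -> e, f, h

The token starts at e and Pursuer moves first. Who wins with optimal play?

Pursuer

Track states (vertex, player-to-move).
A0 = {(g,Pursuer), (g,Evader)}
A1: add {(e,Pursuer), (h,Pursuer)}.
(e,Pursuer) ∈ A1 ⇒ Pursuer forces the target.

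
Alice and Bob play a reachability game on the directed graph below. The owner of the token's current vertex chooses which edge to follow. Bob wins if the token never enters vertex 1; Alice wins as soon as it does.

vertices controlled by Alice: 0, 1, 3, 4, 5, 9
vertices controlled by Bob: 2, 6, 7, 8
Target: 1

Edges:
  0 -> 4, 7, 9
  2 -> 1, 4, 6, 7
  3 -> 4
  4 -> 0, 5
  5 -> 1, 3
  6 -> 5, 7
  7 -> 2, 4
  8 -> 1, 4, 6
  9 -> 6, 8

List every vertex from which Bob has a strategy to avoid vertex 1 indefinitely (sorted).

2, 6, 7, 8, 9

A0 = {1}
A1: add {5} — 5 (Alice) has 5→1.
A2: add {4} — 4 (Alice) has 4→5.
A3: add {0, 3} — 0 (Alice) has 0→4; 3 (Alice) has 3→4.
A4 = A3; e.g. 2 (Bob) can still go to 6. Fixed point.
Alice's attractor = {0, 1, 3, 4, 5}; Bob avoids the target exactly from the complement.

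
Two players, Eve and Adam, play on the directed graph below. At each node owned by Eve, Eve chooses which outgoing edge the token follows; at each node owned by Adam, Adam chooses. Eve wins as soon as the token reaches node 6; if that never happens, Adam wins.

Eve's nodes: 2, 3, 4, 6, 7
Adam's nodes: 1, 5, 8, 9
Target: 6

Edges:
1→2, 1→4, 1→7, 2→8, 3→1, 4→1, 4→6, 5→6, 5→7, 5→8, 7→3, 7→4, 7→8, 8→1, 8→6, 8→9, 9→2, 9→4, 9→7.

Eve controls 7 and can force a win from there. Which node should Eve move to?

4

A0 = {6}
A1: add {4} — 4 (Eve) has 4→6.
A2: add {7} — 7 (Eve) has 7→4.
A3 = A2; e.g. 1 (Adam) can still go to 2. Fixed point.
From 7, successor 4 is in the attractor (rank 1); the other successors 3, 8 are not.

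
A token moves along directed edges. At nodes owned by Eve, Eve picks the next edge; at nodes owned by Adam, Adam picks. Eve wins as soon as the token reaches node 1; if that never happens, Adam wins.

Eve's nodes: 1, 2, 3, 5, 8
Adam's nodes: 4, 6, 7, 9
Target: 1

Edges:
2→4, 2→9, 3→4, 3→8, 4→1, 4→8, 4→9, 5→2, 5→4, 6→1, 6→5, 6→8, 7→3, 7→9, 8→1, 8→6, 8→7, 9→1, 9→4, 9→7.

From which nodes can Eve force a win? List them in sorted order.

1, 3, 8

A0 = {1}
A1: add {8} — 8 (Eve) has 8→1.
A2: add {3} — 3 (Eve) has 3→8.
A3 = A2; e.g. 2 (Eve) has no edge into A2. Fixed point.
Eve's winning region = {1, 3, 8}.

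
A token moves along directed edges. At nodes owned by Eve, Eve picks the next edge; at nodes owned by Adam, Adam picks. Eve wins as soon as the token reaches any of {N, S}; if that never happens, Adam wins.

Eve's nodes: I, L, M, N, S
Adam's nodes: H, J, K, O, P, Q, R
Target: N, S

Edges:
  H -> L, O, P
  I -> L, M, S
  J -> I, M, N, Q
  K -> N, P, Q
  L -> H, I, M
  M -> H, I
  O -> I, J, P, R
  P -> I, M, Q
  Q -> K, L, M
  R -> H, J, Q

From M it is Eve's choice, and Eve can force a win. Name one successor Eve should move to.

I

A0 = {N, S}
A1: add {I} — I (Eve) has I→S.
A2: add {L, M} — L (Eve) has L→I; M (Eve) has M→I.
A3 = A2; e.g. H (Adam) can still go to O. Fixed point.
From M, successor I is in the attractor (rank 1); the other successor H is not.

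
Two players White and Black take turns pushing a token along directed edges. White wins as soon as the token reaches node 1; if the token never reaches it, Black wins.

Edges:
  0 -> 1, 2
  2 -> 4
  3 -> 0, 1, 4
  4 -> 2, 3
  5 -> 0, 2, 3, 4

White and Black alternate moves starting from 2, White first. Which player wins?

Track states (vertex, player-to-move).
A0 = {(1,White), (1,Black)}
A1: add {(0,White), (3,White)}.
A2 = A1; e.g. (0,Black) stays out. (2,White) never enters ⇒ Black avoids the target.

Black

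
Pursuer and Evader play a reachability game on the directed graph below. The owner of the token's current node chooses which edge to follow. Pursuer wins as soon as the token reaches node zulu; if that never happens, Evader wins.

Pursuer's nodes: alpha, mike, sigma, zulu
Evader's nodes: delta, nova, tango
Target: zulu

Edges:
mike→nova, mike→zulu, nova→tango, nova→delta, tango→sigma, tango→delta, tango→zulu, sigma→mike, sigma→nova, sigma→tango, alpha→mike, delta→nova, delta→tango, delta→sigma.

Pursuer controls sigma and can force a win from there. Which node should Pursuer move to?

A0 = {zulu}
A1: add {mike} — mike (Pursuer) has mike→zulu.
A2: add {alpha, sigma} — sigma (Pursuer) has sigma→mike; alpha (Pursuer) has alpha→mike.
A3 = A2; e.g. nova (Evader) can still go to tango. Fixed point.
From sigma, successor mike is in the attractor (rank 1); the other successors nova, tango are not.

mike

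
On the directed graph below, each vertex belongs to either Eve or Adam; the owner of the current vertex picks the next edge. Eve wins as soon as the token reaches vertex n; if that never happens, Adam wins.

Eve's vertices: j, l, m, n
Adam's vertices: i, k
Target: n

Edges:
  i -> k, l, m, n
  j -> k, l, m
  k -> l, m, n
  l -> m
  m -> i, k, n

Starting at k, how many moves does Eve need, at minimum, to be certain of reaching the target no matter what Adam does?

A0 = {n}
A1: add {m} — m (Eve) has m→n.
A2: add {j, l} — j (Eve) has j→m; l (Eve) has l→m.
A3: add {k} — k (Adam): all of {l, m, n} already in.
k enters the attractor at level 3, so Eve can force the target in 3 moves from there.

3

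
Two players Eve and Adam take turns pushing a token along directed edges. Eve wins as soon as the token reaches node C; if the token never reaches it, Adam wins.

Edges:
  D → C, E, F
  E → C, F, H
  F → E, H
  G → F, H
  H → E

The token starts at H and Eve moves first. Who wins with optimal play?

Adam

Track states (vertex, player-to-move).
A0 = {(C,Eve), (C,Adam)}
A1: add {(D,Eve), (E,Eve)}.
A2: add {(H,Adam)}.
A3: add {(F,Eve), (G,Eve)}.
A4: add {(D,Adam)}.
A5 = A4; e.g. (E,Adam) stays out. (H,Eve) never enters ⇒ Adam avoids the target.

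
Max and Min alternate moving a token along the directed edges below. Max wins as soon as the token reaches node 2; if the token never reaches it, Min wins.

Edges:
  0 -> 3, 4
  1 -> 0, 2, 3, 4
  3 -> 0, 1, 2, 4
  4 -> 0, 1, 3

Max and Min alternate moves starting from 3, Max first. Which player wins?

Max

Track states (vertex, player-to-move).
A0 = {(2,Max), (2,Min)}
A1: add {(1,Max), (3,Max)}.
(3,Max) ∈ A1 ⇒ Max forces the target.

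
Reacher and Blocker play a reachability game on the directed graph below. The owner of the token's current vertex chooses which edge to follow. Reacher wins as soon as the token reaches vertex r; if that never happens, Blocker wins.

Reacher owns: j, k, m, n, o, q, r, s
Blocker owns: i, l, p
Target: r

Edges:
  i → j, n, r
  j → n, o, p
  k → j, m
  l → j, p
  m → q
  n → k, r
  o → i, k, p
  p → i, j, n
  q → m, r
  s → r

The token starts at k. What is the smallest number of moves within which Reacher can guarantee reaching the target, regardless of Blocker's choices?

3

A0 = {r}
A1: add {n, q, s} — n (Reacher) has n→r; q (Reacher) has q→r; s (Reacher) has s→r.
A2: add {j, m} — j (Reacher) has j→n; m (Reacher) has m→q.
A3: add {i, k} — i (Blocker): all of {j, n, r} already in; k (Reacher) has k→j.
k enters the attractor at level 3, so Reacher can force the target in 3 moves from there.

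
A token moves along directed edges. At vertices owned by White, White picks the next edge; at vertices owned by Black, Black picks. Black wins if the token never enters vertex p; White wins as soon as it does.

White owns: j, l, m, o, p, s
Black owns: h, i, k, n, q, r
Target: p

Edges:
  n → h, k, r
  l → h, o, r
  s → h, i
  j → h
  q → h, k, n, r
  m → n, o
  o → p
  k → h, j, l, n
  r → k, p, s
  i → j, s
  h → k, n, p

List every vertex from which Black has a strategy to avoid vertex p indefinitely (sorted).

A0 = {p}
A1: add {o} — o (White) has o→p.
A2: add {l, m} — l (White) has l→o; m (White) has m→o.
A3 = A2; e.g. h (Black) can still go to k. Fixed point.
White's attractor = {l, m, o, p}; Black avoids the target exactly from the complement.

h, i, j, k, n, q, r, s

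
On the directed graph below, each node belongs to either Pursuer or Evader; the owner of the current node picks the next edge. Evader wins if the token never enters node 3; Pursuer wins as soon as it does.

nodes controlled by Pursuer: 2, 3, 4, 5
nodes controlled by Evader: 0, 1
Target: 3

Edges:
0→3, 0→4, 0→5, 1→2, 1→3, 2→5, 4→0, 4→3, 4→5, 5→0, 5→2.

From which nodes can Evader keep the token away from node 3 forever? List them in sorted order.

0, 1, 2, 5

A0 = {3}
A1: add {4} — 4 (Pursuer) has 4→3.
A2 = A1; e.g. 0 (Evader) can still go to 5. Fixed point.
Pursuer's attractor = {3, 4}; Evader avoids the target exactly from the complement.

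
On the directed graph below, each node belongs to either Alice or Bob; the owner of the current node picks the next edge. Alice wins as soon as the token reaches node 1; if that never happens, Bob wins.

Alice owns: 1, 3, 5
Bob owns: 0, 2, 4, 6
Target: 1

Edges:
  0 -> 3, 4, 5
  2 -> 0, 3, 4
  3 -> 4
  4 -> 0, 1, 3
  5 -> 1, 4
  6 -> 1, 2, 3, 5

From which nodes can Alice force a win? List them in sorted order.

1, 5

A0 = {1}
A1: add {5} — 5 (Alice) has 5→1.
A2 = A1; e.g. 0 (Bob) can still go to 3. Fixed point.
Alice's winning region = {1, 5}.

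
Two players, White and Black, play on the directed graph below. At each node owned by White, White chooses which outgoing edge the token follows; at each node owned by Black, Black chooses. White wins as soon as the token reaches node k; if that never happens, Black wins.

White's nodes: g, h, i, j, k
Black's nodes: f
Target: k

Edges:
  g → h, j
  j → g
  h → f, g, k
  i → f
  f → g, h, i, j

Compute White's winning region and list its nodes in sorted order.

g, h, j, k

A0 = {k}
A1: add {h} — h (White) has h→k.
A2: add {g} — g (White) has g→h.
A3: add {j} — j (White) has j→g.
A4 = A3; e.g. f (Black) can still go to i. Fixed point.
White's winning region = {g, h, j, k}.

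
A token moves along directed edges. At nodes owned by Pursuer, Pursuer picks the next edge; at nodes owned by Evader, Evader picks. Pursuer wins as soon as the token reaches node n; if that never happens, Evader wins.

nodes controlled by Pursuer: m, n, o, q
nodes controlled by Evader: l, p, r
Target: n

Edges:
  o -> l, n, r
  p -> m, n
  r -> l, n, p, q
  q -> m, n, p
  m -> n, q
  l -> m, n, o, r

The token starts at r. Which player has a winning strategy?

A0 = {n}
A1: add {m, o, q} — m (Pursuer) has m→n; o (Pursuer) has o→n; q (Pursuer) has q→n.
A2: add {p} — p (Evader): all of {m, n} already in.
A3 = A2; e.g. l (Evader) can still go to r. Fixed point.
r never enters the attractor, so Evader can avoid the target forever.

Evader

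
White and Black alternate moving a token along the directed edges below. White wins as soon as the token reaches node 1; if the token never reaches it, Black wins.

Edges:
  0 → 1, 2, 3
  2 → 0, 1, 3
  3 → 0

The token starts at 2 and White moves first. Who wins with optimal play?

White

Track states (vertex, player-to-move).
A0 = {(1,White), (1,Black)}
A1: add {(0,White), (2,White)}.
(2,White) ∈ A1 ⇒ White forces the target.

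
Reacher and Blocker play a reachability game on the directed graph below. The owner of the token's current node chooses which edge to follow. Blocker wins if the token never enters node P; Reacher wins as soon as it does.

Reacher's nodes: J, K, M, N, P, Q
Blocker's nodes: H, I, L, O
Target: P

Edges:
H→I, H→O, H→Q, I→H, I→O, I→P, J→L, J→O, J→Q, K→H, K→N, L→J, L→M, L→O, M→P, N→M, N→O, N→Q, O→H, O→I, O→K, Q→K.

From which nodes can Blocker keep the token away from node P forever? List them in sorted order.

H, I, L, O

A0 = {P}
A1: add {M} — M (Reacher) has M→P.
A2: add {N} — N (Reacher) has N→M.
A3: add {K} — K (Reacher) has K→N.
A4: add {Q} — Q (Reacher) has Q→K.
A5: add {J} — J (Reacher) has J→Q.
A6 = A5; e.g. H (Blocker) can still go to I. Fixed point.
Reacher's attractor = {J, K, M, N, P, Q}; Blocker avoids the target exactly from the complement.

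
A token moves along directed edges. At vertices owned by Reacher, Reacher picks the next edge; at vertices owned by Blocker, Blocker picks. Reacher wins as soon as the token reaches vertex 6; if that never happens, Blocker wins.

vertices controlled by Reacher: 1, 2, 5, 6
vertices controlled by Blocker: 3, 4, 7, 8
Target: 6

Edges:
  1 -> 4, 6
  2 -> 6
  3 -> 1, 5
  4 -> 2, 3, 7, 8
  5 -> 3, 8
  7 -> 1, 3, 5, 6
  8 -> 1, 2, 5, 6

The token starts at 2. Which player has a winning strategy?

A0 = {6}
A1: add {1, 2} — 1 (Reacher) has 1→6; 2 (Reacher) has 2→6.
A2 = A1; e.g. 3 (Blocker) can still go to 5. Fixed point.
2 ∈ A1, so Reacher can force the target.

Reacher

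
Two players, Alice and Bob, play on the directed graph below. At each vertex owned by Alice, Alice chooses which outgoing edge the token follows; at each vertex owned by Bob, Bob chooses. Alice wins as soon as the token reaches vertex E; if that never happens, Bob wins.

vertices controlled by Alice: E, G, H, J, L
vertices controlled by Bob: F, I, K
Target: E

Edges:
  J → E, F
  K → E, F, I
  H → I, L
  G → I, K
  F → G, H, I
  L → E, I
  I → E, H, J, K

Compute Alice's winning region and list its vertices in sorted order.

E, H, J, L

A0 = {E}
A1: add {J, L} — J (Alice) has J→E; L (Alice) has L→E.
A2: add {H} — H (Alice) has H→L.
A3 = A2; e.g. F (Bob) can still go to G. Fixed point.
Alice's winning region = {E, H, J, L}.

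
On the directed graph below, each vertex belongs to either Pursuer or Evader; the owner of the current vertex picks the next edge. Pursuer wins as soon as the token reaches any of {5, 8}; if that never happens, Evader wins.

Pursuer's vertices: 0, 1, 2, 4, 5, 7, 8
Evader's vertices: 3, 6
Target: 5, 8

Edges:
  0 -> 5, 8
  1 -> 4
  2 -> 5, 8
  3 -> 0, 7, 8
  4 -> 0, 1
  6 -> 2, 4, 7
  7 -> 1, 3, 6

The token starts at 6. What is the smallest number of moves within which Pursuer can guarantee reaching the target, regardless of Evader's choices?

5

A0 = {5, 8}
A1: add {0, 2} — 0 (Pursuer) has 0→5; 2 (Pursuer) has 2→5.
A2: add {4} — 4 (Pursuer) has 4→0.
A3: add {1} — 1 (Pursuer) has 1→4.
A4: add {7} — 7 (Pursuer) has 7→1.
A5: add {3, 6} — 3 (Evader): all of {0, 7, 8} already in; 6 (Evader): all of {2, 4, 7} already in.
A5 = all vertices. Fixed point.
6 enters the attractor at level 5, so Pursuer can force the target in 5 moves from there.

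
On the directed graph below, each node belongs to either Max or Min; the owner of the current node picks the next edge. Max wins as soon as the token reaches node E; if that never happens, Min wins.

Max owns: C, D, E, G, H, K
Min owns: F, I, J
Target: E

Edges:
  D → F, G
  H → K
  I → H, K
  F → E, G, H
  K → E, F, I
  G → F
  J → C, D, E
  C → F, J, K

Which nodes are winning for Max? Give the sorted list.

C, E, H, I, K

A0 = {E}
A1: add {K} — K (Max) has K→E.
A2: add {C, H} — C (Max) has C→K; H (Max) has H→K.
A3: add {I} — I (Min): all of {H, K} already in.
A4 = A3; e.g. D (Max) has no edge into A3. Fixed point.
Max's winning region = {C, E, H, I, K}.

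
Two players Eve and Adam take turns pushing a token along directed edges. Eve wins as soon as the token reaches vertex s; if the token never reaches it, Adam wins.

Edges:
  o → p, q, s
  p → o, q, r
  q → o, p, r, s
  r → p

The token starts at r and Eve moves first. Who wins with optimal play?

Track states (vertex, player-to-move).
A0 = {(s,Eve), (s,Adam)}
A1: add {(o,Eve), (q,Eve)}.
A2 = A1; e.g. (o,Adam) stays out. (r,Eve) never enters ⇒ Adam avoids the target.

Adam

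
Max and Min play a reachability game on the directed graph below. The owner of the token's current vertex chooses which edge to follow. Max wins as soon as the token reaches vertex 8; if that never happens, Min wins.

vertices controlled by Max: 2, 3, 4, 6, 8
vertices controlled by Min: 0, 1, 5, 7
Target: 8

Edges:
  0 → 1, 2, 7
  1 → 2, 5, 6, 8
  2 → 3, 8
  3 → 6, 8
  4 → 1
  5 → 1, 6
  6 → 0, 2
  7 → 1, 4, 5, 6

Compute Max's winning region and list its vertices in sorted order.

2, 3, 6, 8

A0 = {8}
A1: add {2, 3} — 2 (Max) has 2→8; 3 (Max) has 3→8.
A2: add {6} — 6 (Max) has 6→2.
A3 = A2; e.g. 0 (Min) can still go to 1. Fixed point.
Max's winning region = {2, 3, 6, 8}.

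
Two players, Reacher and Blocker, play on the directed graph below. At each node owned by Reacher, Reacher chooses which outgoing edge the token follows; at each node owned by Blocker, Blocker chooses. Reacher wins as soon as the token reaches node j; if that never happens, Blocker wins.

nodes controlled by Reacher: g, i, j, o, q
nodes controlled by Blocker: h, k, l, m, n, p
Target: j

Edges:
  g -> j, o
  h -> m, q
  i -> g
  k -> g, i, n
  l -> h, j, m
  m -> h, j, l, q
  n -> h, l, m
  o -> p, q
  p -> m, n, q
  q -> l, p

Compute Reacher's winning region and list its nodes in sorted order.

A0 = {j}
A1: add {g} — g (Reacher) has g→j.
A2: add {i} — i (Reacher) has i→g.
A3 = A2; e.g. h (Blocker) can still go to m. Fixed point.
Reacher's winning region = {g, i, j}.

g, i, j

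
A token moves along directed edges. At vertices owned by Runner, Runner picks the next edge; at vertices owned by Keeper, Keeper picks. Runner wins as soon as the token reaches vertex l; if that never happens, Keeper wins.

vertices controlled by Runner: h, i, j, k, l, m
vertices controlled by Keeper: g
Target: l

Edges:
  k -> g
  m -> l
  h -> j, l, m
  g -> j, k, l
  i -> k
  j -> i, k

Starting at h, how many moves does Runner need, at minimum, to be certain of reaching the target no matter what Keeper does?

1

A0 = {l}
A1: add {h, m} — h (Runner) has h→l; m (Runner) has m→l.
A2 = A1; e.g. g (Keeper) can still go to j. Fixed point.
h enters the attractor at level 1, so Runner can force the target in 1 move from there.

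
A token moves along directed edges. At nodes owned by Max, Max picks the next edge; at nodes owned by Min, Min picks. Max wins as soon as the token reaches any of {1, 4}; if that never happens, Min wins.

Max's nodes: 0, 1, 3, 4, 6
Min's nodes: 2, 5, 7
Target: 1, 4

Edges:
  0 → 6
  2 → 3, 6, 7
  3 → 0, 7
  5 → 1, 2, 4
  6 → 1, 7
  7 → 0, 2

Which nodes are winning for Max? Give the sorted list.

0, 1, 3, 4, 6

A0 = {1, 4}
A1: add {6} — 6 (Max) has 6→1.
A2: add {0} — 0 (Max) has 0→6.
A3: add {3} — 3 (Max) has 3→0.
A4 = A3; e.g. 2 (Min) can still go to 7. Fixed point.
Max's winning region = {0, 1, 3, 4, 6}.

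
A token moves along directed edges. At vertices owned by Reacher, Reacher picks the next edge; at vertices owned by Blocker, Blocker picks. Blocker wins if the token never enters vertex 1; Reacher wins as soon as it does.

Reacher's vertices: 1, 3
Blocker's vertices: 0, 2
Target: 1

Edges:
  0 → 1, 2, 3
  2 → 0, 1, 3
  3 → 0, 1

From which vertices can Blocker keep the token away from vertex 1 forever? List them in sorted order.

A0 = {1}
A1: add {3} — 3 (Reacher) has 3→1.
A2 = A1; e.g. 0 (Blocker) can still go to 2. Fixed point.
Reacher's attractor = {1, 3}; Blocker avoids the target exactly from the complement.

0, 2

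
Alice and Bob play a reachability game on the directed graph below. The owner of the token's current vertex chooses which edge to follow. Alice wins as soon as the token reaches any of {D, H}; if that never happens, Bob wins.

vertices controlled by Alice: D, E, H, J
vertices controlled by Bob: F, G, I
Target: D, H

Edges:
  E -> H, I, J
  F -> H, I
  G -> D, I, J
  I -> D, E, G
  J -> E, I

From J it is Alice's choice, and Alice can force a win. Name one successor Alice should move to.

E

A0 = {D, H}
A1: add {E} — E (Alice) has E→H.
A2: add {J} — J (Alice) has J→E.
A3 = A2; e.g. F (Bob) can still go to I. Fixed point.
From J, successor E is in the attractor (rank 1); the other successor I is not.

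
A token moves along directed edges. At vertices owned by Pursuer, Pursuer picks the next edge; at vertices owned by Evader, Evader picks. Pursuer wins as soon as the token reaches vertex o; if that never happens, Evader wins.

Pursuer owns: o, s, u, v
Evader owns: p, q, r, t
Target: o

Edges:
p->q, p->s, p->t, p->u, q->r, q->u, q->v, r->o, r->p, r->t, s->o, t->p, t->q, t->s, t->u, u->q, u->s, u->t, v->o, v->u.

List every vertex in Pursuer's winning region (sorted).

A0 = {o}
A1: add {s, v} — s (Pursuer) has s→o; v (Pursuer) has v→o.
A2: add {u} — u (Pursuer) has u→s.
A3 = A2; e.g. p (Evader) can still go to q. Fixed point.
Pursuer's winning region = {o, s, u, v}.

o, s, u, v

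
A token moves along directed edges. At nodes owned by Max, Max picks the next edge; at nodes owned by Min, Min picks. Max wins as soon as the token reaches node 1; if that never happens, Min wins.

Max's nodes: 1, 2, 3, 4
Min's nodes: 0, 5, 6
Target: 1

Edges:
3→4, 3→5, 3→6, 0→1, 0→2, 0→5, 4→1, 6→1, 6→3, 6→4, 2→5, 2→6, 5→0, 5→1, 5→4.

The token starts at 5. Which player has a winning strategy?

Min

A0 = {1}
A1: add {4} — 4 (Max) has 4→1.
A2: add {3} — 3 (Max) has 3→4.
A3: add {6} — 6 (Min): all of {1, 3, 4} already in.
A4: add {2} — 2 (Max) has 2→6.
A5 = A4; e.g. 0 (Min) can still go to 5. Fixed point.
5 never enters the attractor, so Min can avoid the target forever.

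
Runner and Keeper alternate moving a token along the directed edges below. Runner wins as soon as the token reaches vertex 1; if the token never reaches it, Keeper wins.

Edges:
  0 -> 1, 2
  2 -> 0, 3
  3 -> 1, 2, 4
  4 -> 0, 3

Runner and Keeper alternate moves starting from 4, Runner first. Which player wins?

Track states (vertex, player-to-move).
A0 = {(1,Runner), (1,Keeper)}
A1: add {(0,Runner), (3,Runner)}.
A2: add {(2,Keeper), (4,Keeper)}.
A3 = A2; e.g. (0,Keeper) stays out. (4,Runner) never enters ⇒ Keeper avoids the target.

Keeper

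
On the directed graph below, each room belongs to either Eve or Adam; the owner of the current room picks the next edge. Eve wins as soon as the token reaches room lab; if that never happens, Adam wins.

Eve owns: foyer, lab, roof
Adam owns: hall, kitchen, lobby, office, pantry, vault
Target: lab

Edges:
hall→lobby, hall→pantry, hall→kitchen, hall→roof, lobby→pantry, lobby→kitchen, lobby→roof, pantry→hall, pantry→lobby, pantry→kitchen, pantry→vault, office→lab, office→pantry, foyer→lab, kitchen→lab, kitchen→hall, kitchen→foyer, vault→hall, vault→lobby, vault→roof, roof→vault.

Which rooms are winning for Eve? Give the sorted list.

A0 = {lab}
A1: add {foyer} — foyer (Eve) has foyer→lab.
A2 = A1; e.g. hall (Adam) can still go to lobby. Fixed point.
Eve's winning region = {foyer, lab}.

foyer, lab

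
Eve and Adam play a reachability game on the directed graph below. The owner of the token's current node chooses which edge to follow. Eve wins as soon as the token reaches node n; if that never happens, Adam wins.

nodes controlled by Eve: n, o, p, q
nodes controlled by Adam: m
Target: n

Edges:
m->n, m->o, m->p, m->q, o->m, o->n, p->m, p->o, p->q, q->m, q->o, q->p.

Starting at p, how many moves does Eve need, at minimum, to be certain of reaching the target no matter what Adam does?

A0 = {n}
A1: add {o} — o (Eve) has o→n.
A2: add {p, q} — p (Eve) has p→o; q (Eve) has q→o.
p enters the attractor at level 2, so Eve can force the target in 2 moves from there.

2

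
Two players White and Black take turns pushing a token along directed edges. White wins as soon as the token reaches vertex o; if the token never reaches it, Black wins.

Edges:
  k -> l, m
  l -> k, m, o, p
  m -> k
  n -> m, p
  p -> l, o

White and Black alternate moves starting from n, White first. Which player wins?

White

Track states (vertex, player-to-move).
A0 = {(o,White), (o,Black)}
A1: add {(l,White), (p,White)}.
A2: add {(p,Black)}.
A3: add {(n,White)}.
(n,White) ∈ A3 ⇒ White forces the target.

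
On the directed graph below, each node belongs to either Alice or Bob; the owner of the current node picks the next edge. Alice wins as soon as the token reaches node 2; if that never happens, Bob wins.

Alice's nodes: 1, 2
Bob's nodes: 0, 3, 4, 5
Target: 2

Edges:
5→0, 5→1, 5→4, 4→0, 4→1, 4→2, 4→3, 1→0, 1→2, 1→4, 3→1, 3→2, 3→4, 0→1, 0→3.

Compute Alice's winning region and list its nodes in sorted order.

1, 2

A0 = {2}
A1: add {1} — 1 (Alice) has 1→2.
A2 = A1; e.g. 0 (Bob) can still go to 3. Fixed point.
Alice's winning region = {1, 2}.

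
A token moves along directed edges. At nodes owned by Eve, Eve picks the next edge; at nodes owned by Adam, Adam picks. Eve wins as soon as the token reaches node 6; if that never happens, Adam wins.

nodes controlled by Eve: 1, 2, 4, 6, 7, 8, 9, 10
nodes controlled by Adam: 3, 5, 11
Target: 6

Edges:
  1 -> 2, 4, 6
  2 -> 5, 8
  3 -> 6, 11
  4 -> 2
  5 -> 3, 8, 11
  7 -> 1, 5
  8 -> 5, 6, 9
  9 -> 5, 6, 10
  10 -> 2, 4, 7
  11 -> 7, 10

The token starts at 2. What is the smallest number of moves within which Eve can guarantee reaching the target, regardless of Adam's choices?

2

A0 = {6}
A1: add {1, 8, 9} — 1 (Eve) has 1→6; 8 (Eve) has 8→6; 9 (Eve) has 9→6.
A2: add {2, 7} — 2 (Eve) has 2→8; 7 (Eve) has 7→1.
2 enters the attractor at level 2, so Eve can force the target in 2 moves from there.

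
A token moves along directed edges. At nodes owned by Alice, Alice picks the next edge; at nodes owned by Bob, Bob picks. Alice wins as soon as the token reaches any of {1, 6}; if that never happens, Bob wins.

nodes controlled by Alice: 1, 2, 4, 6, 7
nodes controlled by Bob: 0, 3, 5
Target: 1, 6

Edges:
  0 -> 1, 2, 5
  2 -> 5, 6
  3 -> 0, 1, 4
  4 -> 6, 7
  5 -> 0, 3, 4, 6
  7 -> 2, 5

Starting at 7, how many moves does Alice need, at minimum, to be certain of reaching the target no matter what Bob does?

2

A0 = {1, 6}
A1: add {2, 4} — 2 (Alice) has 2→6; 4 (Alice) has 4→6.
A2: add {7} — 7 (Alice) has 7→2.
A3 = A2; e.g. 0 (Bob) can still go to 5. Fixed point.
7 enters the attractor at level 2, so Alice can force the target in 2 moves from there.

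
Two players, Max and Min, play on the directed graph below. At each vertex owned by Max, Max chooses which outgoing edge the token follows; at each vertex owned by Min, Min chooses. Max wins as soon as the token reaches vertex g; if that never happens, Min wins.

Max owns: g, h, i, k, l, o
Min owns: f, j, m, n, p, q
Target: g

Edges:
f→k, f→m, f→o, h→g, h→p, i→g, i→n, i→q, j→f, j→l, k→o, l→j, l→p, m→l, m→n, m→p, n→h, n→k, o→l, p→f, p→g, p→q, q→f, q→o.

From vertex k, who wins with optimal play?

A0 = {g}
A1: add {h, i} — h (Max) has h→g; i (Max) has i→g.
A2 = A1; e.g. f (Min) can still go to k. Fixed point.
k never enters the attractor, so Min can avoid the target forever.

Min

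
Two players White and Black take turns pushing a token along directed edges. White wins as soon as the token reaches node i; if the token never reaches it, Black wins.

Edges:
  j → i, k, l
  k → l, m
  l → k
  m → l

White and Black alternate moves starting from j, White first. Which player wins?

Track states (vertex, player-to-move).
A0 = {(i,White), (i,Black)}
A1: add {(j,White)}.
(j,White) ∈ A1 ⇒ White forces the target.

White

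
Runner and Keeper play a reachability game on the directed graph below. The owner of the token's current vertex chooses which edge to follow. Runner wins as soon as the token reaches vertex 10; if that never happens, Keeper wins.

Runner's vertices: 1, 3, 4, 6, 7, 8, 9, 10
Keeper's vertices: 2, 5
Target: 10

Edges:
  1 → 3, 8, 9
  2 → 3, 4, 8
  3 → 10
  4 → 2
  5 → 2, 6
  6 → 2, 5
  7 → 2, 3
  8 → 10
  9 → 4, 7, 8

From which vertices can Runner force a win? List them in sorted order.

1, 3, 7, 8, 9, 10

A0 = {10}
A1: add {3, 8} — 3 (Runner) has 3→10; 8 (Runner) has 8→10.
A2: add {1, 7, 9} — 1 (Runner) has 1→3; 7 (Runner) has 7→3; 9 (Runner) has 9→8.
A3 = A2; e.g. 2 (Keeper) can still go to 4. Fixed point.
Runner's winning region = {1, 3, 7, 8, 9, 10}.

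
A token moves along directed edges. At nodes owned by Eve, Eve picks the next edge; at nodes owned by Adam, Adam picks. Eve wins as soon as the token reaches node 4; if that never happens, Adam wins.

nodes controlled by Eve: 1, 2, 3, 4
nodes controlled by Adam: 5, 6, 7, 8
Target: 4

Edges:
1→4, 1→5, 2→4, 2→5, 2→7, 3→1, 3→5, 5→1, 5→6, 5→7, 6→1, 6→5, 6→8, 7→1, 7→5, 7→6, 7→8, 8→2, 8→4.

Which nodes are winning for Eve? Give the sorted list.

A0 = {4}
A1: add {1, 2} — 1 (Eve) has 1→4; 2 (Eve) has 2→4.
A2: add {3, 8} — 3 (Eve) has 3→1; 8 (Adam): all of {2, 4} already in.
A3 = A2; e.g. 5 (Adam) can still go to 6. Fixed point.
Eve's winning region = {1, 2, 3, 4, 8}.

1, 2, 3, 4, 8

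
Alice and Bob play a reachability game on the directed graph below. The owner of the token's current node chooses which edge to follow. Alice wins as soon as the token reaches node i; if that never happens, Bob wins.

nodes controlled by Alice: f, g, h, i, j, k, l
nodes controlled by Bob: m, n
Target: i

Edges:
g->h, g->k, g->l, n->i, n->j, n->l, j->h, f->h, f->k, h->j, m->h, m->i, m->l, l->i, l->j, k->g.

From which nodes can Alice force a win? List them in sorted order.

f, g, i, k, l

A0 = {i}
A1: add {l} — l (Alice) has l→i.
A2: add {g} — g (Alice) has g→l.
A3: add {k} — k (Alice) has k→g.
A4: add {f} — f (Alice) has f→k.
A5 = A4; e.g. h (Alice) has no edge into A4. Fixed point.
Alice's winning region = {f, g, i, k, l}.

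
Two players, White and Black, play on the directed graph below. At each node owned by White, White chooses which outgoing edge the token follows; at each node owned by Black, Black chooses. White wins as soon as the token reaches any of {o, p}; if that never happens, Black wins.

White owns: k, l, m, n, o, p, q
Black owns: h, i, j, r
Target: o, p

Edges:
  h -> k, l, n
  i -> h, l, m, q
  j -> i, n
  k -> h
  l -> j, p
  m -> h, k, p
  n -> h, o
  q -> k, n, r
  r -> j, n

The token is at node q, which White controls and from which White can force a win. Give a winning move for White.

n

A0 = {o, p}
A1: add {l, m, n} — l (White) has l→p; m (White) has m→p; n (White) has n→o.
A2: add {q} — q (White) has q→n.
A3 = A2; e.g. h (Black) can still go to k. Fixed point.
From q, successor n is in the attractor (rank 1); the other successors k, r are not.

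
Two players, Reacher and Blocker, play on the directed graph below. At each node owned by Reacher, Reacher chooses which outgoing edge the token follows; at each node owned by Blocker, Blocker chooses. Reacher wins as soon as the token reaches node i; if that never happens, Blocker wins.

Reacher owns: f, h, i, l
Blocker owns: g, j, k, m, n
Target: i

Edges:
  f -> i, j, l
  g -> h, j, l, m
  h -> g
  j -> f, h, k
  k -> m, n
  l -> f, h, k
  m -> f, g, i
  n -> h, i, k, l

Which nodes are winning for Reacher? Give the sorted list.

A0 = {i}
A1: add {f} — f (Reacher) has f→i.
A2: add {l} — l (Reacher) has l→f.
A3 = A2; e.g. g (Blocker) can still go to h. Fixed point.
Reacher's winning region = {f, i, l}.

f, i, l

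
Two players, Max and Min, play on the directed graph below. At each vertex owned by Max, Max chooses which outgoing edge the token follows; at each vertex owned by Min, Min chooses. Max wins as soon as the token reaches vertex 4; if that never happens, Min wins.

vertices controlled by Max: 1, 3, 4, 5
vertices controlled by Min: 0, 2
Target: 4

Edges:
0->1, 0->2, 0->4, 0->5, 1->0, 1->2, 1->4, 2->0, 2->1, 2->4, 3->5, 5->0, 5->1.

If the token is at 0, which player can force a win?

Min

A0 = {4}
A1: add {1} — 1 (Max) has 1→4.
A2: add {5} — 5 (Max) has 5→1.
A3: add {3} — 3 (Max) has 3→5.
A4 = A3; e.g. 0 (Min) can still go to 2. Fixed point.
0 never enters the attractor, so Min can avoid the target forever.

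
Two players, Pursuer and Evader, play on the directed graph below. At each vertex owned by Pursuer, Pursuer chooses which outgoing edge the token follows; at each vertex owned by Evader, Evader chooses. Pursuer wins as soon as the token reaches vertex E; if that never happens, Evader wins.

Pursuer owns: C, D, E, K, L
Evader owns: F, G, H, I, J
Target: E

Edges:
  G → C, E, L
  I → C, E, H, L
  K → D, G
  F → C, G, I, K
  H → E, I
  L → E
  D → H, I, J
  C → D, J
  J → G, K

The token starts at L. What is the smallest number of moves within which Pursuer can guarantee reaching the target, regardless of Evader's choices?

1

A0 = {E}
A1: add {L} — L (Pursuer) has L→E.
A2 = A1; e.g. C (Pursuer) has no edge into A1. Fixed point.
L enters the attractor at level 1, so Pursuer can force the target in 1 move from there.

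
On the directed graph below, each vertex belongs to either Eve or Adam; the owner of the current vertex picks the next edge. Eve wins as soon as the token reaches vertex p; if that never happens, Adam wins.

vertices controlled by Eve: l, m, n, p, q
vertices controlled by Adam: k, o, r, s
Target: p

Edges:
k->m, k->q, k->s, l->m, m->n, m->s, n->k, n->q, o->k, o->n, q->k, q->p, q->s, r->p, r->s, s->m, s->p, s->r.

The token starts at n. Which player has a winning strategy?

Eve

A0 = {p}
A1: add {q} — q (Eve) has q→p.
A2: add {n} — n (Eve) has n→q.
n ∈ A2, so Eve can force the target.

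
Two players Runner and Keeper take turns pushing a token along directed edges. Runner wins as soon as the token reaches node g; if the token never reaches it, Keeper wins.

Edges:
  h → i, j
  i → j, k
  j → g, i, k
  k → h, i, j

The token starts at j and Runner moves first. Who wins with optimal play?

Track states (vertex, player-to-move).
A0 = {(g,Runner), (g,Keeper)}
A1: add {(j,Runner)}.
(j,Runner) ∈ A1 ⇒ Runner forces the target.

Runner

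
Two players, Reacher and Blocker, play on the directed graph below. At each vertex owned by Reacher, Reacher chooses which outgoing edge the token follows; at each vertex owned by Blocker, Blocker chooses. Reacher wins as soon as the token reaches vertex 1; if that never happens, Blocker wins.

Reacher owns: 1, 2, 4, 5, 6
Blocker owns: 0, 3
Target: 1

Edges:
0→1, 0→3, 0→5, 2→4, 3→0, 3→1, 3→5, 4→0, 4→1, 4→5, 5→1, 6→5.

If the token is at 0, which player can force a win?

A0 = {1}
A1: add {4, 5} — 4 (Reacher) has 4→1; 5 (Reacher) has 5→1.
A2: add {2, 6} — 2 (Reacher) has 2→4; 6 (Reacher) has 6→5.
A3 = A2; e.g. 0 (Blocker) can still go to 3. Fixed point.
0 never enters the attractor, so Blocker can avoid the target forever.

Blocker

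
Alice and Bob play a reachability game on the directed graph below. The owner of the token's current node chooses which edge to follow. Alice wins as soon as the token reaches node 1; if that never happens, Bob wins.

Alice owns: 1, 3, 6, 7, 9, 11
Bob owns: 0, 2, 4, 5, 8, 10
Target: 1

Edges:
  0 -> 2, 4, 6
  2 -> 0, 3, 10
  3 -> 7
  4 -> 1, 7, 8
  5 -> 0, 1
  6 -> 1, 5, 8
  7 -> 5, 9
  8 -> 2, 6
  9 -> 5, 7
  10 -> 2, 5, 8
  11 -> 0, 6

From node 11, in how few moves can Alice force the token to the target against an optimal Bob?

2

A0 = {1}
A1: add {6} — 6 (Alice) has 6→1.
A2: add {11} — 11 (Alice) has 11→6.
A3 = A2; e.g. 0 (Bob) can still go to 2. Fixed point.
11 enters the attractor at level 2, so Alice can force the target in 2 moves from there.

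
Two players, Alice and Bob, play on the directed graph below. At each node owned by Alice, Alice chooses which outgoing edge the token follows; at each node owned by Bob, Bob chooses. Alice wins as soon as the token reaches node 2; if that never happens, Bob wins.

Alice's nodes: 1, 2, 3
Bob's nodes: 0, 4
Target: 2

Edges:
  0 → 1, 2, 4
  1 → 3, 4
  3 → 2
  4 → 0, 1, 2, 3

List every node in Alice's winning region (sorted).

A0 = {2}
A1: add {3} — 3 (Alice) has 3→2.
A2: add {1} — 1 (Alice) has 1→3.
A3 = A2; e.g. 0 (Bob) can still go to 4. Fixed point.
Alice's winning region = {1, 2, 3}.

1, 2, 3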